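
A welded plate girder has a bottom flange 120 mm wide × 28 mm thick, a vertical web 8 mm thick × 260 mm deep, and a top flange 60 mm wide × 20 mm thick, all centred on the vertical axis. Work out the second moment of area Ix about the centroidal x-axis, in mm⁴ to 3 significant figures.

Break the section into simple shapes (no overlaps), measuring from the bottom-left corner of the bounding box.
Bottom plate: 120 × 28, A = 3 360 mm², y = 14 mm, Ī = 219 520 mm⁴.
Web plate: 8 × 260, A = 2 080 mm², y = 158 mm, Ī = 11 717 333 mm⁴.
Top plate: 60 × 20, A = 1 200 mm², y = 298 mm, Ī = 40 000 mm⁴.
Centroid: ȳ = ΣA·y / ΣA = 110.43 mm.
Transfer each piece to the centroidal x-axis using Ī + A·d² with d = y − 110.43:
  bottom plate: d = -96.434 mm → contributes +31 465 723 mm⁴
  web plate: d = 47.566 mm → contributes +16 423 436 mm⁴
  top plate: d = 187.57 mm → contributes +42 257 325 mm⁴
Total I = 90 146 484 mm⁴.

Ix ≈ 9.01 × 10⁷ mm⁴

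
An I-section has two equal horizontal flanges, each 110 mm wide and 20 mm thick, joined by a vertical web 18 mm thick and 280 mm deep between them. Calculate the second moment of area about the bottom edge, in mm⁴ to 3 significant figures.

Break the section into simple shapes (no overlaps), measuring from the bottom-left corner of the bounding box.
Bottom flange: 110 × 20, A = 2 200 mm², y = 10 mm, Ī = 73 333 mm⁴.
Web: 18 × 280, A = 5 040 mm², y = 160 mm, Ī = 32 928 000 mm⁴.
Top flange: 110 × 20, A = 2 200 mm², y = 310 mm, Ī = 73 333 mm⁴.
Transfer each piece to a horizontal axis along the bottom face using Ī + A·d² with d = y − 0:
  bottom flange: d = 10 mm → contributes +293 333 mm⁴
  web: d = 160 mm → contributes +161 952 000 mm⁴
  top flange: d = 310 mm → contributes +211 493 333 mm⁴
Total I = 373 738 667 mm⁴.

I_base ≈ 3.74 × 10⁸ mm⁴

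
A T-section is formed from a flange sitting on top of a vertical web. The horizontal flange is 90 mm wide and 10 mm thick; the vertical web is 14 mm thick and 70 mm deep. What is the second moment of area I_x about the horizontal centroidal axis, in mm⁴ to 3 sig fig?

Break the section into simple shapes (no overlaps), measuring from the bottom-left corner of the bounding box.
Flange: 90 × 10, A = 900 mm², y = 75 mm, Ī = 7 500 mm⁴.
Web: 14 × 70, A = 980 mm², y = 35 mm, Ī = 400 167 mm⁴.
Centroid: ȳ = ΣA·y / ΣA = 54.149 mm.
Transfer each piece to the horizontal centroidal axis using Ī + A·d² with d = y − 54.149:
  flange: d = 20.851 mm → contributes +398 790 mm⁴
  web: d = -19.149 mm → contributes +759 515 mm⁴
Total I = 1 158 305 mm⁴.

I_x ≈ 1.16 × 10⁶ mm⁴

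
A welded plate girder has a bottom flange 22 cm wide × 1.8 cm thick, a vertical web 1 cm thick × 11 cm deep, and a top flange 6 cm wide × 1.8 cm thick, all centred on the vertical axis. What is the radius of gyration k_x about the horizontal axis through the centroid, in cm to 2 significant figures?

k_x ≈ 5.2 cm

Treat the section as a set of non-overlapping primitives; coordinates are from the bounding-box lower-left.
Bottom plate: 22 × 1.8, A = 39.6 cm², y = 0.9 cm, Ī = 10.69 cm⁴.
Web plate: 1 × 11, A = 11 cm², y = 7.3 cm, Ī = 110.9 cm⁴.
Top plate: 6 × 1.8, A = 10.8 cm², y = 13.7 cm, Ī = 2.916 cm⁴.
Centroid: ȳ = ΣA·y / ΣA = 4.298 cm.
Transfer each piece to the horizontal axis through the centroid using Ī + A·d² with d = y − 4.298:
  bottom plate: d = -3.398 cm → contributes +467.9 cm⁴
  web plate: d = 3.002 cm → contributes +210 cm⁴
  top plate: d = 9.402 cm → contributes +957.6 cm⁴
Total I = 1 636 cm⁴.
Radius of gyration: k = √(I/A) = √(1 636 / 61.4) = 5.161 cm.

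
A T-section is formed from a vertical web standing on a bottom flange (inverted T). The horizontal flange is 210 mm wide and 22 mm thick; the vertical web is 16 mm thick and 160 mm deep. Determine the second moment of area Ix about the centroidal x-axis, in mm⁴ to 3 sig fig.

Ix ≈ 1.93 × 10⁷ mm⁴

Decompose the section into non-overlapping parts with the origin at the bottom-left of its bounding rectangle.
Flange: 210 × 22, A = 4 620 mm², y = 11 mm, Ī = 186 340 mm⁴.
Web: 16 × 160, A = 2 560 mm², y = 102 mm, Ī = 5 461 333 mm⁴.
Centroid: ȳ = ΣA·y / ΣA = 43.446 mm.
Transfer each piece to the centroidal x-axis using Ī + A·d² with d = y − 43.446:
  flange: d = -32.446 mm → contributes +5 049 917 mm⁴
  web: d = 58.554 mm → contributes +14 238 570 mm⁴
Total I = 19 288 487 mm⁴.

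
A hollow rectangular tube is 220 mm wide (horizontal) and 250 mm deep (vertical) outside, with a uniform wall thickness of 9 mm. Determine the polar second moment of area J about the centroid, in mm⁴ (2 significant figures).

J ≈ 1.4 × 10⁸ mm⁴

Split into non-overlapping primitives; take the origin at the lower-left of the bounding box.
Outer rectangle: 220 × 250, A = 55 000 mm², y = 125 mm, Ī = 286 458 333 mm⁴.
Inner void (subtracted): 202 × 232, A = 46 864 mm², y = 125 mm, Ī = 210 200 661 mm⁴.
By symmetry the centroid is at mid-height, ȳ = 125 mm.
All pieces are centred on the centroidal x-axis, so I = ΣĪ (holes subtracted) = 76 257 672 mm⁴.
Repeating about the centroidal y-axis gives I_y = 62 480 112 mm⁴.
Polar second moment: J = I_x + I_y = 138 737 784 mm⁴.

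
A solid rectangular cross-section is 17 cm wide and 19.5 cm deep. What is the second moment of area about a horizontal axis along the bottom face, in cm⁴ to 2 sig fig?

I_base ≈ 4.2 × 10⁴ cm⁴

The section: 17 × 19.5, A = 331.5 cm², y = 9.75 cm, Ī = 10 504 cm⁴.
Transfer it to the base of the section using Ī + A·d² with d = y − 0:
  the section: d = 9.75 cm → contributes +42 018 cm⁴
Total I = 42 018 cm⁴.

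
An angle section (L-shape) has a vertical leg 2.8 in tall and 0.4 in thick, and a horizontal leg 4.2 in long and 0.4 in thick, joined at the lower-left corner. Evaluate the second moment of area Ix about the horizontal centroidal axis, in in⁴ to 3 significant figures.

Ix ≈ 1.68 in⁴

Treat the section as a set of non-overlapping primitives; coordinates are from the bounding-box lower-left.
Vertical leg: 0.4 × 2.8, A = 1.12 in², y = 1.4 in, Ī = 0.73173 in⁴.
Horizontal leg (remainder): 3.8 × 0.4, A = 1.52 in², y = 0.2 in, Ī = 0.020267 in⁴.
Centroid: ȳ = ΣA·y / ΣA = 0.70909 in.
Transfer each piece to the horizontal centroidal axis using Ī + A·d² with d = y − 0.70909:
  vertical leg: d = 0.69091 in → contributes +1.2664 in⁴
  horizontal leg (remainder): d = -0.50909 in → contributes +0.41421 in⁴
Total I = 1.6806 in⁴.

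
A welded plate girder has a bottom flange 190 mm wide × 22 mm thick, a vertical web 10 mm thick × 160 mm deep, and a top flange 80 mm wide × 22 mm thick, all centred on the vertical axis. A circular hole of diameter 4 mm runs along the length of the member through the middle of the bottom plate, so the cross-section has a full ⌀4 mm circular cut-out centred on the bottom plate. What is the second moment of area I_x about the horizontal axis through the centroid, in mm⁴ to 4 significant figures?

I_x ≈ 4.636 × 10⁷ mm⁴

Treat the section as a set of non-overlapping primitives; coordinates are from the bounding-box lower-left.
Bottom plate: 190 × 22, A = 4 180 mm², y = 11 mm, Ī = 168 593 mm⁴.
Web plate: 10 × 160, A = 1 600 mm², y = 102 mm, Ī = 3 413 333 mm⁴.
Top plate: 80 × 22, A = 1 760 mm², y = 193 mm, Ī = 70986.7 mm⁴.
Hole (subtracted): ⌀4, A = 12.5664 mm², y = 11 mm, Ī = 12.5664 mm⁴.
Centroid: ȳ = ΣA·y / ΣA = 72.8963 mm.
Transfer each piece to the horizontal axis through the centroid using Ī + A·d² with d = y − 72.8963:
  bottom plate: d = -61.8963 mm → contributes +16 182 789 mm⁴
  web plate: d = 29.1037 mm → contributes +4 768 577 mm⁴
  top plate: d = 120.104 mm → contributes +25 458 825 mm⁴
  hole: d = -61.8963 mm → contributes −48156.2 mm⁴
Total I = 46 362 035 mm⁴.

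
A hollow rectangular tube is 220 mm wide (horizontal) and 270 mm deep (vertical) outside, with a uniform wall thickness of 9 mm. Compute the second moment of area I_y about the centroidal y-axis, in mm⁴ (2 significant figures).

Decompose the section into non-overlapping parts with the origin at the bottom-left of its bounding rectangle.
Outer rectangle: 220 × 270, A = 59 400 mm², x = 110 mm, Ī = 239 580 000 mm⁴.
Inner void (subtracted): 202 × 252, A = 50 904 mm², x = 110 mm, Ī = 173 090 568 mm⁴.
By symmetry the centroid is at mid-width, x̄ = 110 mm.
All pieces are centred on the centroidal y-axis, so I = ΣĪ (holes subtracted) = 66 489 432 mm⁴.

I_y ≈ 6.6 × 10⁷ mm⁴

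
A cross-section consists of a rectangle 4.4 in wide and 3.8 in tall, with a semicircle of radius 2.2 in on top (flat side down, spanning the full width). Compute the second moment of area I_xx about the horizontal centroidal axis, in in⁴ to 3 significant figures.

I_xx ≈ 64.7 in⁴

Split into non-overlapping primitives; take the origin at the lower-left of the bounding box.
Rectangular body: 4.4 × 3.8, A = 16.72 in², y = 1.9 in, Ī = 20.12 in⁴.
Semicircular cap: semicircle r = 2.2, A = 7.6027 in², y = 4.7337 in, Ī = 2.5711 in⁴.
Centroid: ȳ = ΣA·y / ΣA = 2.7857 in.
Transfer each piece to the horizontal centroidal axis using Ī + A·d² with d = y − 2.7857:
  rectangular body: d = -0.88575 in → contributes +33.237 in⁴
  semicircular cap: d = 1.948 in → contributes +31.42 in⁴
Total I = 64.657 in⁴.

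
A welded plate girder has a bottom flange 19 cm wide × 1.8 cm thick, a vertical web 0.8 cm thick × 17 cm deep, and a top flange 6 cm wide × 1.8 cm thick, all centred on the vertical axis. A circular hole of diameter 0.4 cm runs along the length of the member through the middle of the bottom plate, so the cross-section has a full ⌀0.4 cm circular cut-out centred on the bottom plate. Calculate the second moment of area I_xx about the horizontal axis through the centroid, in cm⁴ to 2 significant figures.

Treat the section as a set of non-overlapping primitives; coordinates are from the bounding-box lower-left.
Bottom plate: 19 × 1.8, A = 34.2 cm², y = 0.9 cm, Ī = 9.234 cm⁴.
Web plate: 0.8 × 17, A = 13.6 cm², y = 10.3 cm, Ī = 327.5 cm⁴.
Top plate: 6 × 1.8, A = 10.8 cm², y = 19.7 cm, Ī = 2.916 cm⁴.
Hole (subtracted): ⌀0.4, A = 0.1257 cm², y = 0.9 cm, Ī = 0.001257 cm⁴.
Centroid: ȳ = ΣA·y / ΣA = 6.559 cm.
Transfer each piece to the horizontal axis through the centroid using Ī + A·d² with d = y − 6.559:
  bottom plate: d = -5.659 cm → contributes +1 104 cm⁴
  web plate: d = 3.741 cm → contributes +517.9 cm⁴
  top plate: d = 13.14 cm → contributes +1 868 cm⁴
  hole: d = -5.659 cm → contributes −4.025 cm⁴
Total I = 3 486 cm⁴.

I_xx ≈ 3500 cm⁴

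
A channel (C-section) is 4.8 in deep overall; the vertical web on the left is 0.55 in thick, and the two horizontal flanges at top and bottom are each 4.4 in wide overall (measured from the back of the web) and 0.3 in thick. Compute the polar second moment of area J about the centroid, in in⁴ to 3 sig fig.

Decompose the section into non-overlapping parts with the origin at the bottom-left of its bounding rectangle.
Web: 0.55 × 4.8, A = 2.64 in², y = 2.4 in, Ī = 5.0688 in⁴.
Top flange (beyond web): 3.85 × 0.3, A = 1.155 in², y = 4.65 in, Ī = 0.0086625 in⁴.
Bottom flange (beyond web): 3.85 × 0.3, A = 1.155 in², y = 0.15 in, Ī = 0.0086625 in⁴.
By symmetry the centroid is at mid-height, ȳ = 2.4 in.
Transfer each piece to the centroidal x-axis using Ī + A·d² with d = y − 2.4:
  web: d = 0 in → contributes +5.0688 in⁴
  top flange (beyond web): d = 2.25 in → contributes +5.8559 in⁴
  bottom flange (beyond web): d = -2.25 in → contributes +5.8559 in⁴
Total I = 16.781 in⁴.
For the y-axis: x̄ = 1.3017 in.
Repeating about the centroidal y-axis gives I_y = 8.8828 in⁴.
Polar second moment: J = I_x + I_y = 25.663 in⁴.

J ≈ 25.7 in⁴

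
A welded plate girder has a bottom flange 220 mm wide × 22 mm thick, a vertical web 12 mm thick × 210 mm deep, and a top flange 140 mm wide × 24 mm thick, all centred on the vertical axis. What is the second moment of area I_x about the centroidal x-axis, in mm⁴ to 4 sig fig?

I_x ≈ 1.181 × 10⁸ mm⁴

Decompose the section into non-overlapping parts with the origin at the bottom-left of its bounding rectangle.
Bottom plate: 220 × 22, A = 4 840 mm², y = 11 mm, Ī = 195 213 mm⁴.
Web plate: 12 × 210, A = 2 520 mm², y = 127 mm, Ī = 9 261 000 mm⁴.
Top plate: 140 × 24, A = 3 360 mm², y = 244 mm, Ī = 161 280 mm⁴.
Centroid: ȳ = ΣA·y / ΣA = 111.299 mm.
Transfer each piece to the centroidal x-axis using Ī + A·d² with d = y − 111.299:
  bottom plate: d = -100.299 mm → contributes +48 884 600 mm⁴
  web plate: d = 15.7015 mm → contributes +9 882 273 mm⁴
  top plate: d = 132.701 mm → contributes +59 329 825 mm⁴
Total I = 118 096 698 mm⁴.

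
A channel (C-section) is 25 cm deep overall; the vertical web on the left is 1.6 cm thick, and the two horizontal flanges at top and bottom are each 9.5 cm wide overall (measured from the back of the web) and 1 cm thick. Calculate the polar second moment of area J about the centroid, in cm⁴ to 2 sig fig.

Decompose the section into non-overlapping parts with the origin at the bottom-left of its bounding rectangle.
Web: 1.6 × 25, A = 40 cm², y = 12.5 cm, Ī = 2 083 cm⁴.
Top flange (beyond web): 7.9 × 1, A = 7.9 cm², y = 24.5 cm, Ī = 0.6583 cm⁴.
Bottom flange (beyond web): 7.9 × 1, A = 7.9 cm², y = 0.5 cm, Ī = 0.6583 cm⁴.
By symmetry the centroid is at mid-height, ȳ = 12.5 cm.
Transfer each piece to the centroidal x-axis using Ī + A·d² with d = y − 12.5:
  web: d = 0 cm → contributes +2 083 cm⁴
  top flange (beyond web): d = 12 cm → contributes +1 138 cm⁴
  bottom flange (beyond web): d = -12 cm → contributes +1 138 cm⁴
Total I = 4 360 cm⁴.
For the y-axis: x̄ = 2.145 cm.
Repeating about the centroidal y-axis gives I_y = 346.3 cm⁴.
Polar second moment: J = I_x + I_y = 4 706 cm⁴.

J ≈ 4700 cm⁴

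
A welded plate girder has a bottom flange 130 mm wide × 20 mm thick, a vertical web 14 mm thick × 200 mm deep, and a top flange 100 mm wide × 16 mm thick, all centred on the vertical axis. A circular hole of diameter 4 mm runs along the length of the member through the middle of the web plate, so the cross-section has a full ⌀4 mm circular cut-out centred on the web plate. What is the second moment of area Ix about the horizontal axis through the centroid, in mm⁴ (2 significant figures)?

Ix ≈ 5.8 × 10⁷ mm⁴

Break the section into simple shapes (no overlaps), measuring from the bottom-left corner of the bounding box.
Bottom plate: 130 × 20, A = 2 600 mm², y = 10 mm, Ī = 86 667 mm⁴.
Web plate: 14 × 200, A = 2 800 mm², y = 120 mm, Ī = 9 333 333 mm⁴.
Top plate: 100 × 16, A = 1 600 mm², y = 228 mm, Ī = 34 133 mm⁴.
Hole (subtracted): ⌀4, A = 12.57 mm², y = 120 mm, Ī = 12.57 mm⁴.
Centroid: ȳ = ΣA·y / ΣA = 103.8 mm.
Transfer each piece to the horizontal axis through the centroid using Ī + A·d² with d = y − 103.8:
  bottom plate: d = -93.8 mm → contributes +22 962 361 mm⁴
  web plate: d = 16.2 mm → contributes +10 068 212 mm⁴
  top plate: d = 124.2 mm → contributes +24 715 361 mm⁴
  hole: d = 16.2 mm → contributes −3 311 mm⁴
Total I = 57 742 623 mm⁴.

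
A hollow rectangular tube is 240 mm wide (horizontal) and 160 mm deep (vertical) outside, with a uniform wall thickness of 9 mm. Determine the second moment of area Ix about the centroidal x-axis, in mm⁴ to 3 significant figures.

Decompose the section into non-overlapping parts with the origin at the bottom-left of its bounding rectangle.
Outer rectangle: 240 × 160, A = 38 400 mm², y = 80 mm, Ī = 81 920 000 mm⁴.
Inner void (subtracted): 222 × 142, A = 31 524 mm², y = 80 mm, Ī = 52 970 828 mm⁴.
By symmetry the centroid is at mid-height, ȳ = 80 mm.
All pieces are centred on the centroidal x-axis, so I = ΣĪ (holes subtracted) = 28 949 172 mm⁴.

Ix ≈ 2.89 × 10⁷ mm⁴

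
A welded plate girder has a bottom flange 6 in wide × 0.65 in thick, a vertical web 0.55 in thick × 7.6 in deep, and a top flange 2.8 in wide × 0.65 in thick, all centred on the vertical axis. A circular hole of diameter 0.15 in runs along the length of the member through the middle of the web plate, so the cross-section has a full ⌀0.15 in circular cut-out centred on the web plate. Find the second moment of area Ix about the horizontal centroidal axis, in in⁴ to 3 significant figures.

Break the section into simple shapes (no overlaps), measuring from the bottom-left corner of the bounding box.
Bottom plate: 6 × 0.65, A = 3.9 in², y = 0.325 in, Ī = 0.13731 in⁴.
Web plate: 0.55 × 7.6, A = 4.18 in², y = 4.45 in, Ī = 20.12 in⁴.
Top plate: 2.8 × 0.65, A = 1.82 in², y = 8.575 in, Ī = 0.064079 in⁴.
Hole (subtracted): ⌀0.15, A = 0.017671 in², y = 4.45 in, Ī = 0.00002485 in⁴.
Centroid: ȳ = ΣA·y / ΣA = 3.5818 in.
Transfer each piece to the horizontal centroidal axis using Ī + A·d² with d = y − 3.5818:
  bottom plate: d = -3.2568 in → contributes +41.503 in⁴
  web plate: d = 0.86822 in → contributes +23.271 in⁴
  top plate: d = 4.9932 in → contributes +45.441 in⁴
  hole: d = 0.86822 in → contributes −0.013346 in⁴
Total I = 110.2 in⁴.

Ix ≈ 110 in⁴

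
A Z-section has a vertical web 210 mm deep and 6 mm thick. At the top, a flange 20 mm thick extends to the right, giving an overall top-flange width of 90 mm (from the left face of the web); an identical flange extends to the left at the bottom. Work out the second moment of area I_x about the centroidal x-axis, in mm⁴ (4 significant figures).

Decompose the section into non-overlapping parts with the origin at the bottom-left of its bounding rectangle.
Web: 6 × 210, A = 1 260 mm², y = 105 mm, Ī = 4 630 500 mm⁴.
Top flange (beyond web): 84 × 20, A = 1 680 mm², y = 200 mm, Ī = 56 000 mm⁴.
Bottom flange (beyond web): 84 × 20, A = 1 680 mm², y = 10 mm, Ī = 56 000 mm⁴.
Centroid: ȳ = ΣA·y / ΣA = 105 mm.
Transfer each piece to the centroidal x-axis using Ī + A·d² with d = y − 105:
  web: d = 0 mm → contributes +4 630 500 mm⁴
  top flange (beyond web): d = 95 mm → contributes +15 218 000 mm⁴
  bottom flange (beyond web): d = -95 mm → contributes +15 218 000 mm⁴
Total I = 35 066 500 mm⁴.

I_x ≈ 3.507 × 10⁷ mm⁴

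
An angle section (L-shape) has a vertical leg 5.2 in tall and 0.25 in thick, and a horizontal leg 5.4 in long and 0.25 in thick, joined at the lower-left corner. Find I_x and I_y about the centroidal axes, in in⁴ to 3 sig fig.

Split into non-overlapping primitives; take the origin at the lower-left of the bounding box.
Vertical leg: 0.25 × 5.2, A = 1.3 in², y = 2.6 in, Ī = 2.9293 in⁴.
Horizontal leg (remainder): 5.15 × 0.25, A = 1.2875 in², y = 0.125 in, Ī = 0.0067057 in⁴.
Centroid: ȳ = ΣA·y / ΣA = 1.3685 in.
Transfer each piece to the centroidal x-axis using Ī + A·d² with d = y − 1.3685:
  vertical leg: d = 1.2315 in → contributes +4.901 in⁴
  horizontal leg (remainder): d = -1.2435 in → contributes +1.9975 in⁴
Total I = 6.8985 in⁴.
For the y-axis: x̄ = 1.4685 in.
Repeating about the centroidal y-axis gives I_y = 7.568 in⁴.

I_x ≈ 6.90 in⁴, I_y ≈ 7.57 in⁴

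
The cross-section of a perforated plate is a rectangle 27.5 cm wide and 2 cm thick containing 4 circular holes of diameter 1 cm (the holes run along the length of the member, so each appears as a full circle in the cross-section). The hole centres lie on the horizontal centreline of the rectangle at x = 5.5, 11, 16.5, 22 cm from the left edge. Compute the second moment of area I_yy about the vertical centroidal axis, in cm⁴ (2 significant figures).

I_yy ≈ 3300 cm⁴

Split into non-overlapping primitives; take the origin at the lower-left of the bounding box.
Plate: 27.5 × 2, A = 55 cm², x = 13.75 cm, Ī = 3 466 cm⁴.
Hole 1 (subtracted): ⌀1, A = 0.7854 cm², x = 5.5 cm, Ī = 0.04909 cm⁴.
Hole 2 (subtracted): ⌀1, A = 0.7854 cm², x = 11 cm, Ī = 0.04909 cm⁴.
Hole 3 (subtracted): ⌀1, A = 0.7854 cm², x = 16.5 cm, Ī = 0.04909 cm⁴.
Hole 4 (subtracted): ⌀1, A = 0.7854 cm², x = 22 cm, Ī = 0.04909 cm⁴.
By symmetry the centroid is at mid-width, x̄ = 13.75 cm.
Transfer each piece to the vertical centroidal axis using Ī + A·d² with d = x − 13.75:
  plate: d = 0 cm → contributes +3 466 cm⁴
  hole 1: d = -8.25 cm → contributes −53.51 cm⁴
  hole 2: d = -2.75 cm → contributes −5.989 cm⁴
  hole 3: d = 2.75 cm → contributes −5.989 cm⁴
  hole 4: d = 8.25 cm → contributes −53.51 cm⁴
Total I = 3 347 cm⁴.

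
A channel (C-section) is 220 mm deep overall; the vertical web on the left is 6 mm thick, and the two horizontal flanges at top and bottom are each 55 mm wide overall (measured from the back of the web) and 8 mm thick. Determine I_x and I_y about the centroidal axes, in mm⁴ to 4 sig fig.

Break the section into simple shapes (no overlaps), measuring from the bottom-left corner of the bounding box.
Web: 6 × 220, A = 1 320 mm², y = 110 mm, Ī = 5 324 000 mm⁴.
Top flange (beyond web): 49 × 8, A = 392 mm², y = 216 mm, Ī = 2090.67 mm⁴.
Bottom flange (beyond web): 49 × 8, A = 392 mm², y = 4 mm, Ī = 2090.67 mm⁴.
By symmetry the centroid is at mid-height, ȳ = 110 mm.
Transfer each piece to the centroidal x-axis using Ī + A·d² with d = y − 110:
  web: d = 0 mm → contributes +5 324 000 mm⁴
  top flange (beyond web): d = 106 mm → contributes +4 406 603 mm⁴
  bottom flange (beyond web): d = -106 mm → contributes +4 406 603 mm⁴
Total I = 14 137 205 mm⁴.
For the y-axis: x̄ = 13.2471 mm.
Repeating about the centroidal y-axis gives I_y = 532 797 mm⁴.

I_x ≈ 1.414 × 10⁷ mm⁴, I_y ≈ 5.328 × 10⁵ mm⁴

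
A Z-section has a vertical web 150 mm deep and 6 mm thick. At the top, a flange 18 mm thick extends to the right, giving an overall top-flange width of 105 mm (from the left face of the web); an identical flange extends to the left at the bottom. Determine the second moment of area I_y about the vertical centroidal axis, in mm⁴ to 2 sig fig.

Decompose the section into non-overlapping parts with the origin at the bottom-left of its bounding rectangle.
Web: 6 × 150, A = 900 mm², x = 102 mm, Ī = 2 700 mm⁴.
Top flange (beyond web): 99 × 18, A = 1 782 mm², x = 154.5 mm, Ī = 1 455 449 mm⁴.
Bottom flange (beyond web): 99 × 18, A = 1 782 mm², x = 49.5 mm, Ī = 1 455 449 mm⁴.
Centroid: x̄ = ΣA·x / ΣA = 102 mm.
Transfer each piece to the vertical centroidal axis using Ī + A·d² with d = x − 102:
  web: d = 0 mm → contributes +2 700 mm⁴
  top flange (beyond web): d = 52.5 mm → contributes +6 367 086 mm⁴
  bottom flange (beyond web): d = -52.5 mm → contributes +6 367 086 mm⁴
Total I = 12 736 872 mm⁴.

I_y ≈ 1.3 × 10⁷ mm⁴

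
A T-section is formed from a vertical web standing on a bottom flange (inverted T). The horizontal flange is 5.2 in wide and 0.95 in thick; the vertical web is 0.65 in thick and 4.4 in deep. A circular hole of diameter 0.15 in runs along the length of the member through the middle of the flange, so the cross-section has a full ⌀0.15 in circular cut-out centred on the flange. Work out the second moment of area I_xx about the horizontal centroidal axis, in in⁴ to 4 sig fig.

Decompose the section into non-overlapping parts with the origin at the bottom-left of its bounding rectangle.
Flange: 5.2 × 0.95, A = 4.94 in², y = 0.475 in, Ī = 0.371529 in⁴.
Web: 0.65 × 4.4, A = 2.86 in², y = 3.15 in, Ī = 4.61413 in⁴.
Hole (subtracted): ⌀0.15, A = 0.0176715 in², y = 0.475 in, Ī = 0.0000248505 in⁴.
Centroid: ȳ = ΣA·y / ΣA = 1.45806 in.
Transfer each piece to the horizontal centroidal axis using Ī + A·d² with d = y − 1.45806:
  flange: d = -0.983061 in → contributes +5.14558 in⁴
  web: d = 1.69194 in → contributes +12.8013 in⁴
  hole: d = -0.983061 in → contributes −0.0171027 in⁴
Total I = 17.9298 in⁴.

I_xx ≈ 17.93 in⁴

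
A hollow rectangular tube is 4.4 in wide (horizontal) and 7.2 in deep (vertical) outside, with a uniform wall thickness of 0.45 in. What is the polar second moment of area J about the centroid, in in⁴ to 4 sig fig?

Decompose the section into non-overlapping parts with the origin at the bottom-left of its bounding rectangle.
Outer rectangle: 4.4 × 7.2, A = 31.68 in², y = 3.6 in, Ī = 136.858 in⁴.
Inner void (subtracted): 3.5 × 6.3, A = 22.05 in², y = 3.6 in, Ī = 72.9304 in⁴.
By symmetry the centroid is at mid-height, ȳ = 3.6 in.
All pieces are centred on the centroidal x-axis, so I = ΣĪ (holes subtracted) = 63.9272 in⁴.
Repeating about the centroidal y-axis gives I_y = 28.601 in⁴.
Polar second moment: J = I_x + I_y = 92.5283 in⁴.

J ≈ 92.53 in⁴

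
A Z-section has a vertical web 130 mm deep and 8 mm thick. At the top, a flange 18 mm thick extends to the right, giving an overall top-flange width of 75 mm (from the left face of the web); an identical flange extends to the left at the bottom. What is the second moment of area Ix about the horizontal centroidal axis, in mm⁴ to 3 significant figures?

Split into non-overlapping primitives; take the origin at the lower-left of the bounding box.
Web: 8 × 130, A = 1 040 mm², y = 65 mm, Ī = 1 464 667 mm⁴.
Top flange (beyond web): 67 × 18, A = 1 206 mm², y = 121 mm, Ī = 32 562 mm⁴.
Bottom flange (beyond web): 67 × 18, A = 1 206 mm², y = 9 mm, Ī = 32 562 mm⁴.
Centroid: ȳ = ΣA·y / ΣA = 65 mm.
Transfer each piece to the horizontal centroidal axis using Ī + A·d² with d = y − 65:
  web: d = 0 mm → contributes +1 464 667 mm⁴
  top flange (beyond web): d = 56 mm → contributes +3 814 578 mm⁴
  bottom flange (beyond web): d = -56 mm → contributes +3 814 578 mm⁴
Total I = 9 093 823 mm⁴.

Ix ≈ 9.09 × 10⁶ mm⁴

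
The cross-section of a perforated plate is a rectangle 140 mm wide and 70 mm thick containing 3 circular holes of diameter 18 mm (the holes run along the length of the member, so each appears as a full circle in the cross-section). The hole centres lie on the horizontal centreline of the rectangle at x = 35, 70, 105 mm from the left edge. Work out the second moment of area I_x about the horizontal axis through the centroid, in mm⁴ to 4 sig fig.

Split into non-overlapping primitives; take the origin at the lower-left of the bounding box.
Plate: 140 × 70, A = 9 800 mm², y = 35 mm, Ī = 4 001 667 mm⁴.
Hole 1 (subtracted): ⌀18, A = 254.469 mm², y = 35 mm, Ī = 5 153 mm⁴.
Hole 2 (subtracted): ⌀18, A = 254.469 mm², y = 35 mm, Ī = 5 153 mm⁴.
Hole 3 (subtracted): ⌀18, A = 254.469 mm², y = 35 mm, Ī = 5 153 mm⁴.
By symmetry the centroid is at mid-height, ȳ = 35 mm.
All pieces are centred on the horizontal axis through the centroid, so I = ΣĪ (holes subtracted) = 3 986 208 mm⁴.

I_x ≈ 3.986 × 10⁶ mm⁴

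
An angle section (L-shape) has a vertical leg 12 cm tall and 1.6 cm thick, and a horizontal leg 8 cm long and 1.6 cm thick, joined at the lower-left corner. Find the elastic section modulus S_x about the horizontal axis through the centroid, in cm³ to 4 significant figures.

S_x ≈ 52.91 cm³

Decompose the section into non-overlapping parts with the origin at the bottom-left of its bounding rectangle.
Vertical leg: 1.6 × 12, A = 19.2 cm², y = 6 cm, Ī = 230.4 cm⁴.
Horizontal leg (remainder): 6.4 × 1.6, A = 10.24 cm², y = 0.8 cm, Ī = 2.18453 cm⁴.
Centroid: ȳ = ΣA·y / ΣA = 4.1913 cm.
Transfer each piece to the horizontal axis through the centroid using Ī + A·d² with d = y − 4.1913:
  vertical leg: d = 1.8087 cm → contributes +293.21 cm⁴
  horizontal leg (remainder): d = -3.3913 cm → contributes +119.954 cm⁴
Total I = 413.165 cm⁴.
Extreme fibre distance c = 7.8087 cm; S = I/c = 52.9108 cm³.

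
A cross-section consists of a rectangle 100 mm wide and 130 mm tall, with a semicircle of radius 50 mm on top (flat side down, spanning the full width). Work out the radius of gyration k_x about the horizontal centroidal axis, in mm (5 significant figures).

Decompose the section into non-overlapping parts with the origin at the bottom-left of its bounding rectangle.
Rectangular body: 100 × 130, A = 13 000 mm², y = 65 mm, Ī = 18 308 333 mm⁴.
Semicircular cap: semicircle r = 50, A = 3926.991 mm², y = 151.2207 mm, Ī = 685 981 mm⁴.
Centroid: ȳ = ΣA·y / ΣA = 85.00283 mm.
Transfer each piece to the horizontal centroidal axis using Ī + A·d² with d = y − 85.00283:
  rectangular body: d = -20.00283 mm → contributes +23 509 806 mm⁴
  semicircular cap: d = 66.21783 mm → contributes +17 905 053 mm⁴
Total I = 41 414 859 mm⁴.
Radius of gyration: k = √(I/A) = √(41 414 859 / 16926.99) = 49.46388 mm.

k_x ≈ 49.464 mm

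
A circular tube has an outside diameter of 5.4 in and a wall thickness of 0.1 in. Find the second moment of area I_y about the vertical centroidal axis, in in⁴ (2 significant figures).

Split into non-overlapping primitives; take the origin at the lower-left of the bounding box.
Outer circle: ⌀5.4, A = 22.9 in², x = 2.7 in, Ī = 41.74 in⁴.
Bore (subtracted): ⌀5.2, A = 21.24 in², x = 2.7 in, Ī = 35.89 in⁴.
By symmetry the centroid is at mid-width, x̄ = 2.7 in.
All pieces are centred on the vertical centroidal axis, so I = ΣĪ (holes subtracted) = 5.848 in⁴.

I_y ≈ 5.8 in⁴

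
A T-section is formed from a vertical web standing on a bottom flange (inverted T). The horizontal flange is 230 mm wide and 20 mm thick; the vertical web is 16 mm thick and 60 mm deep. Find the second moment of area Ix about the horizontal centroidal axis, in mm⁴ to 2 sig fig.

Treat the section as a set of non-overlapping primitives; coordinates are from the bounding-box lower-left.
Flange: 230 × 20, A = 4 600 mm², y = 10 mm, Ī = 153 333 mm⁴.
Web: 16 × 60, A = 960 mm², y = 50 mm, Ī = 288 000 mm⁴.
Centroid: ȳ = ΣA·y / ΣA = 16.91 mm.
Transfer each piece to the horizontal centroidal axis using Ī + A·d² with d = y − 16.91:
  flange: d = -6.906 mm → contributes +372 751 mm⁴
  web: d = 33.09 mm → contributes +1 339 374 mm⁴
Total I = 1 712 125 mm⁴.

Ix ≈ 1.7 × 10⁶ mm⁴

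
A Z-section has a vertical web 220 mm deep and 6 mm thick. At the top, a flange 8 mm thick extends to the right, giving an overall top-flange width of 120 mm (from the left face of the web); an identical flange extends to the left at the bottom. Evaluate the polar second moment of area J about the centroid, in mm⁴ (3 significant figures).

Treat the section as a set of non-overlapping primitives; coordinates are from the bounding-box lower-left.
Web: 6 × 220, A = 1 320 mm², y = 110 mm, Ī = 5 324 000 mm⁴.
Top flange (beyond web): 114 × 8, A = 912 mm², y = 216 mm, Ī = 4 864 mm⁴.
Bottom flange (beyond web): 114 × 8, A = 912 mm², y = 4 mm, Ī = 4 864 mm⁴.
Centroid: ȳ = ΣA·y / ΣA = 110 mm.
Transfer each piece to the centroidal x-axis using Ī + A·d² with d = y − 110:
  web: d = 0 mm → contributes +5 324 000 mm⁴
  top flange (beyond web): d = 106 mm → contributes +10 252 096 mm⁴
  bottom flange (beyond web): d = -106 mm → contributes +10 252 096 mm⁴
Total I = 25 828 192 mm⁴.
For the y-axis: x̄ = 117 mm.
Repeating about the centroidal y-axis gives I_y = 8 545 752 mm⁴.
Polar second moment: J = I_x + I_y = 34 373 944 mm⁴.

J ≈ 3.44 × 10⁷ mm⁴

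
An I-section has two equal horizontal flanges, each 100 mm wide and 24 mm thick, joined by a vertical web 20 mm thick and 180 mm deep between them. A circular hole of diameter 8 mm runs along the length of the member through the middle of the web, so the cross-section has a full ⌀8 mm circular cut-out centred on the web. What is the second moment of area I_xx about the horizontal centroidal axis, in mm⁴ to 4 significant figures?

I_xx ≈ 5.989 × 10⁷ mm⁴

Break the section into simple shapes (no overlaps), measuring from the bottom-left corner of the bounding box.
Bottom flange: 100 × 24, A = 2 400 mm², y = 12 mm, Ī = 115 200 mm⁴.
Web: 20 × 180, A = 3 600 mm², y = 114 mm, Ī = 9 720 000 mm⁴.
Top flange: 100 × 24, A = 2 400 mm², y = 216 mm, Ī = 115 200 mm⁴.
Hole (subtracted): ⌀8, A = 50.2655 mm², y = 114 mm, Ī = 201.062 mm⁴.
By symmetry the centroid is at mid-height, ȳ = 114 mm.
Transfer each piece to the horizontal centroidal axis using Ī + A·d² with d = y − 114:
  bottom flange: d = -102 mm → contributes +25 084 800 mm⁴
  web: d = 0 mm → contributes +9 720 000 mm⁴
  top flange: d = 102 mm → contributes +25 084 800 mm⁴
  hole: d = 0 mm → contributes −201.062 mm⁴
Total I = 59 889 399 mm⁴.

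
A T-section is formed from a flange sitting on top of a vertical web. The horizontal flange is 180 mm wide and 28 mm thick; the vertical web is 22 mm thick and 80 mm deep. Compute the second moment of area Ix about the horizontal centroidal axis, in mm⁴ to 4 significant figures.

Treat the section as a set of non-overlapping primitives; coordinates are from the bounding-box lower-left.
Flange: 180 × 28, A = 5 040 mm², y = 94 mm, Ī = 329 280 mm⁴.
Web: 22 × 80, A = 1 760 mm², y = 40 mm, Ī = 938 667 mm⁴.
Centroid: ȳ = ΣA·y / ΣA = 80.0235 mm.
Transfer each piece to the horizontal centroidal axis using Ī + A·d² with d = y − 80.0235:
  flange: d = 13.9765 mm → contributes +1 313 802 mm⁴
  web: d = -40.0235 mm → contributes +3 757 981 mm⁴
Total I = 5 071 783 mm⁴.

Ix ≈ 5.072 × 10⁶ mm⁴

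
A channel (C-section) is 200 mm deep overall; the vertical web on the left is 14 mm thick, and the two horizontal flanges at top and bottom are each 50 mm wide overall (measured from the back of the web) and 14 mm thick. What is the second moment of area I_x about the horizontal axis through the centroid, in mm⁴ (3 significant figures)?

I_x ≈ 1.81 × 10⁷ mm⁴

Decompose the section into non-overlapping parts with the origin at the bottom-left of its bounding rectangle.
Web: 14 × 200, A = 2 800 mm², y = 100 mm, Ī = 9 333 333 mm⁴.
Top flange (beyond web): 36 × 14, A = 504 mm², y = 193 mm, Ī = 8 232 mm⁴.
Bottom flange (beyond web): 36 × 14, A = 504 mm², y = 7 mm, Ī = 8 232 mm⁴.
By symmetry the centroid is at mid-height, ȳ = 100 mm.
Transfer each piece to the horizontal axis through the centroid using Ī + A·d² with d = y − 100:
  web: d = 0 mm → contributes +9 333 333 mm⁴
  top flange (beyond web): d = 93 mm → contributes +4 367 328 mm⁴
  bottom flange (beyond web): d = -93 mm → contributes +4 367 328 mm⁴
Total I = 18 067 989 mm⁴.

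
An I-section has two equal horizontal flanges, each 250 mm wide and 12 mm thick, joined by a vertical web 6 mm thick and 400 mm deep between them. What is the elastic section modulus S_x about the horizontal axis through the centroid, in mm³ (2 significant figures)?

Treat the section as a set of non-overlapping primitives; coordinates are from the bounding-box lower-left.
Bottom flange: 250 × 12, A = 3 000 mm², y = 6 mm, Ī = 36 000 mm⁴.
Web: 6 × 400, A = 2 400 mm², y = 212 mm, Ī = 32 000 000 mm⁴.
Top flange: 250 × 12, A = 3 000 mm², y = 418 mm, Ī = 36 000 mm⁴.
By symmetry the centroid is at mid-height, ȳ = 212 mm.
Transfer each piece to the horizontal axis through the centroid using Ī + A·d² with d = y − 212:
  bottom flange: d = -206 mm → contributes +127 344 000 mm⁴
  web: d = 0 mm → contributes +32 000 000 mm⁴
  top flange: d = 206 mm → contributes +127 344 000 mm⁴
Total I = 286 688 000 mm⁴.
Extreme fibre distance c = 212 mm; S = I/c = 1 352 302 mm³.

S_x ≈ 1.4 × 10⁶ mm³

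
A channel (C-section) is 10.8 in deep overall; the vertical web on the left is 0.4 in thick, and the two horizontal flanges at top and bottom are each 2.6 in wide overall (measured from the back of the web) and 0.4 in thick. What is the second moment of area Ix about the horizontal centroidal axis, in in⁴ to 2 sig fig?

Treat the section as a set of non-overlapping primitives; coordinates are from the bounding-box lower-left.
Web: 0.4 × 10.8, A = 4.32 in², y = 5.4 in, Ī = 41.99 in⁴.
Top flange (beyond web): 2.2 × 0.4, A = 0.88 in², y = 10.6 in, Ī = 0.01173 in⁴.
Bottom flange (beyond web): 2.2 × 0.4, A = 0.88 in², y = 0.2 in, Ī = 0.01173 in⁴.
By symmetry the centroid is at mid-height, ȳ = 5.4 in.
Transfer each piece to the horizontal centroidal axis using Ī + A·d² with d = y − 5.4:
  web: d = 0 in → contributes +41.99 in⁴
  top flange (beyond web): d = 5.2 in → contributes +23.81 in⁴
  bottom flange (beyond web): d = -5.2 in → contributes +23.81 in⁴
Total I = 89.6 in⁴.

Ix ≈ 90 in⁴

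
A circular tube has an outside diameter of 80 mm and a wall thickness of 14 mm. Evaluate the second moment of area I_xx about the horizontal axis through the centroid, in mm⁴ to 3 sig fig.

Treat the section as a set of non-overlapping primitives; coordinates are from the bounding-box lower-left.
Outer circle: ⌀80, A = 5026.5 mm², y = 40 mm, Ī = 2 010 619 mm⁴.
Bore (subtracted): ⌀52, A = 2123.7 mm², y = 40 mm, Ī = 358 908 mm⁴.
By symmetry the centroid is at mid-height, ȳ = 40 mm.
All pieces are centred on the horizontal axis through the centroid, so I = ΣĪ (holes subtracted) = 1 651 711 mm⁴.

I_xx ≈ 1.65 × 10⁶ mm⁴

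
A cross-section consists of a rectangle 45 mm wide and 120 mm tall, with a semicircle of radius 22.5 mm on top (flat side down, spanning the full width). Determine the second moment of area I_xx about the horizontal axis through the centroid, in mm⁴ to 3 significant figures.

Treat the section as a set of non-overlapping primitives; coordinates are from the bounding-box lower-left.
Rectangular body: 45 × 120, A = 5 400 mm², y = 60 mm, Ī = 6 480 000 mm⁴.
Semicircular cap: semicircle r = 22.5, A = 795.22 mm², y = 129.55 mm, Ī = 28 130 mm⁴.
Centroid: ȳ = ΣA·y / ΣA = 68.927 mm.
Transfer each piece to the horizontal axis through the centroid using Ī + A·d² with d = y − 68.927:
  rectangular body: d = -8.9273 mm → contributes +6 910 364 mm⁴
  semicircular cap: d = 60.622 mm → contributes +2 950 566 mm⁴
Total I = 9 860 930 mm⁴.

I_xx ≈ 9.86 × 10⁶ mm⁴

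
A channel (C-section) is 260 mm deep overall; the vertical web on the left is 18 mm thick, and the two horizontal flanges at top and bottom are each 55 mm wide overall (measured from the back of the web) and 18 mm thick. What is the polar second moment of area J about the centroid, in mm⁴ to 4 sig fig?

Decompose the section into non-overlapping parts with the origin at the bottom-left of its bounding rectangle.
Web: 18 × 260, A = 4 680 mm², y = 130 mm, Ī = 26 364 000 mm⁴.
Top flange (beyond web): 37 × 18, A = 666 mm², y = 251 mm, Ī = 17 982 mm⁴.
Bottom flange (beyond web): 37 × 18, A = 666 mm², y = 9 mm, Ī = 17 982 mm⁴.
By symmetry the centroid is at mid-height, ȳ = 130 mm.
Transfer each piece to the centroidal x-axis using Ī + A·d² with d = y − 130:
  web: d = 0 mm → contributes +26 364 000 mm⁴
  top flange (beyond web): d = 121 mm → contributes +9 768 888 mm⁴
  bottom flange (beyond web): d = -121 mm → contributes +9 768 888 mm⁴
Total I = 45 901 776 mm⁴.
For the y-axis: x̄ = 15.0928 mm.
Repeating about the centroidal y-axis gives I_y = 1 062 464 mm⁴.
Polar second moment: J = I_x + I_y = 46 964 240 mm⁴.

J ≈ 4.696 × 10⁷ mm⁴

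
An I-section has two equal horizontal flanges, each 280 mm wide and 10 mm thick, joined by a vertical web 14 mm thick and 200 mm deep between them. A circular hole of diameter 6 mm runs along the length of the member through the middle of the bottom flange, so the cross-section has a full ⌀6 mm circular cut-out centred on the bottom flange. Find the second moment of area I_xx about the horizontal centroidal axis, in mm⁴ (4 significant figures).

I_xx ≈ 7.081 × 10⁷ mm⁴

Treat the section as a set of non-overlapping primitives; coordinates are from the bounding-box lower-left.
Bottom flange: 280 × 10, A = 2 800 mm², y = 5 mm, Ī = 23333.3 mm⁴.
Web: 14 × 200, A = 2 800 mm², y = 110 mm, Ī = 9 333 333 mm⁴.
Top flange: 280 × 10, A = 2 800 mm², y = 215 mm, Ī = 23333.3 mm⁴.
Hole (subtracted): ⌀6, A = 28.2743 mm², y = 5 mm, Ī = 63.6173 mm⁴.
Centroid: ȳ = ΣA·y / ΣA = 110.355 mm.
Transfer each piece to the horizontal centroidal axis using Ī + A·d² with d = y − 110.355:
  bottom flange: d = -105.355 mm → contributes +31 102 204 mm⁴
  web: d = -0.354623 mm → contributes +9 333 685 mm⁴
  top flange: d = 104.645 mm → contributes +30 685 167 mm⁴
  hole: d = -105.355 mm → contributes −313 897 mm⁴
Total I = 70 807 159 mm⁴.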